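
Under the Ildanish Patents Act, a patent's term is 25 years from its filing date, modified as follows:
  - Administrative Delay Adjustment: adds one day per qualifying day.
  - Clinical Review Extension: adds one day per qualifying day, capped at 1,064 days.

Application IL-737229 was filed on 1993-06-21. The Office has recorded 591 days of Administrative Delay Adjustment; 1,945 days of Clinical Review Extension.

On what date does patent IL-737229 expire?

Base term: filing date + 25 years → 21 June 2018.
Administrative Delay Adjustment: +591 days → 2 February 2020.
Clinical Review Extension: 1945 days claimed exceeds the 1064-day cap, so +1064 days → 1 January 2023.

2023-01-01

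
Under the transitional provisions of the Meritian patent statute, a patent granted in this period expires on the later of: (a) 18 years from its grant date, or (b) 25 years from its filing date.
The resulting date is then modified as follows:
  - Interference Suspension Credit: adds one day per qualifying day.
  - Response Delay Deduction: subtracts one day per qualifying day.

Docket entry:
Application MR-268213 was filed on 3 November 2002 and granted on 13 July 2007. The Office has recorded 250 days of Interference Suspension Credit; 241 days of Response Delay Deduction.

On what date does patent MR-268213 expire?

(a) grant + 18 years → 13 July 2025.
(b) filing + 25 years → 3 November 2027.
Later of the two: 3 November 2027.
Interference Suspension Credit: +250 days → 10 July 2028.
Response Delay Deduction: −241 days → 12 November 2027.

2027-11-12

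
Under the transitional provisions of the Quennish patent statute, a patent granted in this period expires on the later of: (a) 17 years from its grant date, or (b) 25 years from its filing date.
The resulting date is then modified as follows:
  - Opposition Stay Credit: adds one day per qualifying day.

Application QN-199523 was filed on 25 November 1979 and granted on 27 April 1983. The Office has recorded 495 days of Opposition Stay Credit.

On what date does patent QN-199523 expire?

(a) grant + 17 years → 27 April 2000.
(b) filing + 25 years → 25 November 2004.
Later of the two: 25 November 2004.
Opposition Stay Credit: +495 days → 4 April 2006.

2006-04-04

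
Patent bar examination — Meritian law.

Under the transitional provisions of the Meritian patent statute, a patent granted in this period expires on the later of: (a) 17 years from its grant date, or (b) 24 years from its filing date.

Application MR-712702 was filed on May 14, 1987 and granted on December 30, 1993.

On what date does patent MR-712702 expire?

(a) grant + 17 years → 30 December 2010.
(b) filing + 24 years → 14 May 2011.
Later of the two: 14 May 2011.

2011-05-14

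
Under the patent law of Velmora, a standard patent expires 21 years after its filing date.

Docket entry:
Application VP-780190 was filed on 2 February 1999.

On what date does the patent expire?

February 2, 2020

Filing date + 21 years → 2 February 2020.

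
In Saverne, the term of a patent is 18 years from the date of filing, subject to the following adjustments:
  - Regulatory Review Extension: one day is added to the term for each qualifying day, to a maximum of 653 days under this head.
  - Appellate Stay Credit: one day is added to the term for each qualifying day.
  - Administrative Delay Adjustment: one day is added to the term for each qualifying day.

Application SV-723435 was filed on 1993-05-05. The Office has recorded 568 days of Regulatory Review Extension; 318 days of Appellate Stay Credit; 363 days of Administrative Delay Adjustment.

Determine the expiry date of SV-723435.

2014-10-05

Base term: filing date + 18 years → 5 May 2011.
Regulatory Review Extension: 568 days (within the 653-day cap) → +568 days → 23 November 2012.
Appellate Stay Credit: +318 days → 7 October 2013.
Administrative Delay Adjustment: +363 days → 5 October 2014.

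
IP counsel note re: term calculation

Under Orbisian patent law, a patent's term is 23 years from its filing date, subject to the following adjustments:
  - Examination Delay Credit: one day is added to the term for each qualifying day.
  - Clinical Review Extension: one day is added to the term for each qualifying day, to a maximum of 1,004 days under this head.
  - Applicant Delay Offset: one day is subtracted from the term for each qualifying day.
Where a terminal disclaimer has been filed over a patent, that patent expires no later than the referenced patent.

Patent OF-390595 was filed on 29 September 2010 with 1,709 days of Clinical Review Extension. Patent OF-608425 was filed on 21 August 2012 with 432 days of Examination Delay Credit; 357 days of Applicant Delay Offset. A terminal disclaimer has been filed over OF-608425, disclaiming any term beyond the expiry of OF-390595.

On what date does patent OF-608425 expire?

2035-11-04

Natural term of OF-608425:
  Base: filing + 23 years → 21 August 2035.
  Examination Delay Credit: +432 days → 26 October 2036.
  Applicant Delay Offset: −357 days → 4 November 2035.
Expiry of referenced patent OF-390595:
  Base: filing + 23 years → 29 September 2033.
  Clinical Review Extension: 1709 days claimed exceeds the 1004-day cap, so +1004 days → 29 June 2036.
Terminal disclaimer: OF-608425 expires on the earlier of 4 November 2035 and 29 June 2036.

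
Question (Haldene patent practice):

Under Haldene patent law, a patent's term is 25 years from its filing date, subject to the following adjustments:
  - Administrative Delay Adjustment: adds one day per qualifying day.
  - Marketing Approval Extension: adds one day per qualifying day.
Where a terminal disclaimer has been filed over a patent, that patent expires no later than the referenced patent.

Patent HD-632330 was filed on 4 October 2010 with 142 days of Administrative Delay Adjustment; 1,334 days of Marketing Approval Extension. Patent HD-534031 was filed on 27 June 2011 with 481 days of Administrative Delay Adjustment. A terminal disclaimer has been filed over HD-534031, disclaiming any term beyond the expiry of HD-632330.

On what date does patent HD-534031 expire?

Natural term of HD-534031:
  Base: filing + 25 years → 27 June 2036.
  Administrative Delay Adjustment: +481 days → 21 October 2037.
Expiry of referenced patent HD-632330:
  Base: filing + 25 years → 4 October 2035.
  Administrative Delay Adjustment: +142 days → 23 February 2036.
  Marketing Approval Extension: +1334 days → 19 October 2039.
Terminal disclaimer: HD-534031 expires on the earlier of 21 October 2037 and 19 October 2039.

October 21, 2037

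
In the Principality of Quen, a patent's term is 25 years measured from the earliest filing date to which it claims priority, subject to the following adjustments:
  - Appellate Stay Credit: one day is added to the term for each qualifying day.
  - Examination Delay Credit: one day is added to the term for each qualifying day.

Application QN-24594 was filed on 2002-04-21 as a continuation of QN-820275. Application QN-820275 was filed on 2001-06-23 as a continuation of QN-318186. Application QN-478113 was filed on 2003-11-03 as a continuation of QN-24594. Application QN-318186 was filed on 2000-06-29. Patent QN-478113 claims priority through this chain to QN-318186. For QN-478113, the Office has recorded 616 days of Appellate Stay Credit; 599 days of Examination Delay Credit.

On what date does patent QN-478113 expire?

Earliest priority filing: 29 June 2000.
Base term: 29 June 2000 + 25 years → 29 June 2025.
Appellate Stay Credit: +616 days → 7 March 2027.
Examination Delay Credit: +599 days → 26 October 2028.

October 26, 2028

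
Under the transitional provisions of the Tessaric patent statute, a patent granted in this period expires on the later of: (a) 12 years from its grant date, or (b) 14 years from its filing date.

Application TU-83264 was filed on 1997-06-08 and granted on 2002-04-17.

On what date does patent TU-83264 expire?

(a) grant + 12 years → 17 April 2014.
(b) filing + 14 years → 8 June 2011.
Later of the two: 17 April 2014.

2014-04-17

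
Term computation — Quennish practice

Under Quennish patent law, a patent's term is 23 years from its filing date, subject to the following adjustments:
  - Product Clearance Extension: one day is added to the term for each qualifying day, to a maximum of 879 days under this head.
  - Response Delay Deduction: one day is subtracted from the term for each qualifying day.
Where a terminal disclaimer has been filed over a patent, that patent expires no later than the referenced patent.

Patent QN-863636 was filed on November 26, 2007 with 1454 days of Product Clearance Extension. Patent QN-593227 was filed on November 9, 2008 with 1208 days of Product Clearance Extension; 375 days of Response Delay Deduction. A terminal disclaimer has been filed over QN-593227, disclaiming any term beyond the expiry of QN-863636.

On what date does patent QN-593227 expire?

Natural term of QN-593227:
  Base: filing + 23 years → 9 November 2031.
  Product Clearance Extension: 1208 days claimed exceeds the 879-day cap, so +879 days → 6 April 2034.
  Response Delay Deduction: −375 days → 27 March 2033.
Expiry of referenced patent QN-863636:
  Base: filing + 23 years → 26 November 2030.
  Product Clearance Extension: 1454 days claimed exceeds the 879-day cap, so +879 days → 23 April 2033.
Terminal disclaimer: QN-593227 expires on the earlier of 27 March 2033 and 23 April 2033.

March 27, 2033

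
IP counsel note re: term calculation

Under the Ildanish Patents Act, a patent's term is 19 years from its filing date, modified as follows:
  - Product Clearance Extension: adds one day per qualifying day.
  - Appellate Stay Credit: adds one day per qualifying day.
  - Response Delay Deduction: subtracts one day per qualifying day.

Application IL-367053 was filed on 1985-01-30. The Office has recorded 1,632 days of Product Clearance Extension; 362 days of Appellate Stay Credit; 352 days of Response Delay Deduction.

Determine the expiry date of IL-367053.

Base term: filing date + 19 years → 30 January 2004.
Product Clearance Extension: +1632 days → 19 July 2008.
Appellate Stay Credit: +362 days → 16 July 2009.
Response Delay Deduction: −352 days → 29 July 2008.

July 29, 2008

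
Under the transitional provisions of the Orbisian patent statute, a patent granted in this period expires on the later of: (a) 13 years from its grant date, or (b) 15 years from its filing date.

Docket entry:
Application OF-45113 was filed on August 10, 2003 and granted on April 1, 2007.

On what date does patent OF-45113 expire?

(a) grant + 13 years → 1 April 2020.
(b) filing + 15 years → 10 August 2018.
Later of the two: 1 April 2020.

April 1, 2020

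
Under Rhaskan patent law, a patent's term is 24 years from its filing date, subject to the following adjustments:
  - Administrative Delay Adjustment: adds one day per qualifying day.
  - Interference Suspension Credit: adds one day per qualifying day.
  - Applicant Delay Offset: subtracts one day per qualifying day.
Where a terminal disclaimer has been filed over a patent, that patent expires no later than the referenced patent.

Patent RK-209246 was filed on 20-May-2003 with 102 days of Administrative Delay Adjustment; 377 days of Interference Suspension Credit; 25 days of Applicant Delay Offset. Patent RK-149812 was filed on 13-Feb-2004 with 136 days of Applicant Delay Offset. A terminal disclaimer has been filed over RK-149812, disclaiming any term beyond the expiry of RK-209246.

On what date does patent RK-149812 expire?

Natural term of RK-149812:
  Base: filing + 24 years → 13 February 2028.
  Applicant Delay Offset: −136 days → 30 September 2027.
Expiry of referenced patent RK-209246:
  Base: filing + 24 years → 20 May 2027.
  Administrative Delay Adjustment: +102 days → 30 August 2027.
  Interference Suspension Credit: +377 days → 10 September 2028.
  Applicant Delay Offset: −25 days → 16 August 2028.
Terminal disclaimer: RK-149812 expires on the earlier of 30 September 2027 and 16 August 2028.

September 30, 2027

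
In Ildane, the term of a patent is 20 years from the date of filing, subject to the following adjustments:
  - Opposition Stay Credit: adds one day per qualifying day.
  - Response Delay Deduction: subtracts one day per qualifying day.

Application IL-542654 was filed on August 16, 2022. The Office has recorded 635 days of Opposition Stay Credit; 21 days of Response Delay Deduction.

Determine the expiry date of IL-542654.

April 21, 2044

Base term: filing date + 20 years → 16 August 2042.
Opposition Stay Credit: +635 days → 12 May 2044.
Response Delay Deduction: −21 days → 21 April 2044.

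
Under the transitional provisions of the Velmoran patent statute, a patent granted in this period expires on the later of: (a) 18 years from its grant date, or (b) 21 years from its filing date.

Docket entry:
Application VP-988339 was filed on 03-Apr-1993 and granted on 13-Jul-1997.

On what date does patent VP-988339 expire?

(a) grant + 18 years → 13 July 2015.
(b) filing + 21 years → 3 April 2014.
Later of the two: 13 July 2015.

2015-07-13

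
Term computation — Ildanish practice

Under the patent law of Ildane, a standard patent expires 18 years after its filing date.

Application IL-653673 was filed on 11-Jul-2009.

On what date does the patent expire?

Filing date + 18 years → 11 July 2027.

2027-07-11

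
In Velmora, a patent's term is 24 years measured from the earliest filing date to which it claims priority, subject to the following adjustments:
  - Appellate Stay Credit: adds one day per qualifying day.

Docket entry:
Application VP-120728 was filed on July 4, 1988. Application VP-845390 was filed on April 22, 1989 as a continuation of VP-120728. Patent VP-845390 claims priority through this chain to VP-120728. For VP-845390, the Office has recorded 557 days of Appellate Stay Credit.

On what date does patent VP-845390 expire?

Earliest priority filing: 4 July 1988.
Base term: 4 July 1988 + 24 years → 4 July 2012.
Appellate Stay Credit: +557 days → 12 January 2014.

January 12, 2014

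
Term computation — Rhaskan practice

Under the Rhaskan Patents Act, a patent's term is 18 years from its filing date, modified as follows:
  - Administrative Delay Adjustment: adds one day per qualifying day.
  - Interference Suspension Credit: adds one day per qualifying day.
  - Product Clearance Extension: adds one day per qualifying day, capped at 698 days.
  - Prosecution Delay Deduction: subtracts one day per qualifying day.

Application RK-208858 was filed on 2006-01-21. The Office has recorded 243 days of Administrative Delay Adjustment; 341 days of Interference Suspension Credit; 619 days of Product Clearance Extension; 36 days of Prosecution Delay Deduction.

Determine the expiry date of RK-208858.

Base term: filing date + 18 years → 21 January 2024.
Administrative Delay Adjustment: +243 days → 20 September 2024.
Interference Suspension Credit: +341 days → 27 August 2025.
Product Clearance Extension: 619 days (within the 698-day cap) → +619 days → 8 May 2027.
Prosecution Delay Deduction: −36 days → 2 April 2027.

2027-04-02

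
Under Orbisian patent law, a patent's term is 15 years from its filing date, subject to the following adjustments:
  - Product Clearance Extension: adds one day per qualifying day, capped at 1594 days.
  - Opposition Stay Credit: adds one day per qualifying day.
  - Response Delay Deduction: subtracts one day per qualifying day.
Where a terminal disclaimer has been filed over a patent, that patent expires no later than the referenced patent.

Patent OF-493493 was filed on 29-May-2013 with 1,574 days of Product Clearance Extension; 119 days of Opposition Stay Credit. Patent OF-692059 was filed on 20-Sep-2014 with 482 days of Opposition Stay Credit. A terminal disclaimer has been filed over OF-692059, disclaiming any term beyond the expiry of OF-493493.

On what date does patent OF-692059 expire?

2031-01-15

Natural term of OF-692059:
  Base: filing + 15 years → 20 September 2029.
  Opposition Stay Credit: +482 days → 15 January 2031.
Expiry of referenced patent OF-493493:
  Base: filing + 15 years → 29 May 2028.
  Product Clearance Extension: 1574 days (within the 1594-day cap) → +1574 days → 19 September 2032.
  Opposition Stay Credit: +119 days → 16 January 2033.
Terminal disclaimer: OF-692059 expires on the earlier of 15 January 2031 and 16 January 2033.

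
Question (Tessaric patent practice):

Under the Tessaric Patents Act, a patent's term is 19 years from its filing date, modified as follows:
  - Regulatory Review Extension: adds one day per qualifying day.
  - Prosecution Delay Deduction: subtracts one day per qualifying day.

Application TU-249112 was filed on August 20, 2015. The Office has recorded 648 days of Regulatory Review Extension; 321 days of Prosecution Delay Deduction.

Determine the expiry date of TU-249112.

July 13, 2035

Base term: filing date + 19 years → 20 August 2034.
Regulatory Review Extension: +648 days → 29 May 2036.
Prosecution Delay Deduction: −321 days → 13 July 2035.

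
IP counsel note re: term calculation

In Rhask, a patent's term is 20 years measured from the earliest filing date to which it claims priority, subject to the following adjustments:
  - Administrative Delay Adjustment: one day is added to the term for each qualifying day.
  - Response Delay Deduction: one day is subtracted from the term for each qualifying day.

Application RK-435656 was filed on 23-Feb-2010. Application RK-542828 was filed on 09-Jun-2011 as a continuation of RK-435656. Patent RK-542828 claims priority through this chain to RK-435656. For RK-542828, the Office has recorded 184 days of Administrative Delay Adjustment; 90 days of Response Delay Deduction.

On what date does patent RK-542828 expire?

Earliest priority filing: 23 February 2010.
Base term: 23 February 2010 + 20 years → 23 February 2030.
Administrative Delay Adjustment: +184 days → 26 August 2030.
Response Delay Deduction: −90 days → 28 May 2030.

2030-05-28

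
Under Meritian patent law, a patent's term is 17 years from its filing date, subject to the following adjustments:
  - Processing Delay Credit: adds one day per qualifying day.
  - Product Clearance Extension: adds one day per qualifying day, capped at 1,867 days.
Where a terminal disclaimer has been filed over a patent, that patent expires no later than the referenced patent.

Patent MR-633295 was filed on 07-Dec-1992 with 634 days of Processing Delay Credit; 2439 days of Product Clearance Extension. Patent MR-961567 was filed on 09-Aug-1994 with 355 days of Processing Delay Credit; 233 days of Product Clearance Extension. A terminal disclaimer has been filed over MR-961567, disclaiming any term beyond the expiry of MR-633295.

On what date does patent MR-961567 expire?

Natural term of MR-961567:
  Base: filing + 17 years → 9 August 2011.
  Processing Delay Credit: +355 days → 29 July 2012.
  Product Clearance Extension: 233 days (within the 1867-day cap) → +233 days → 19 March 2013.
Expiry of referenced patent MR-633295:
  Base: filing + 17 years → 7 December 2009.
  Processing Delay Credit: +634 days → 2 September 2011.
  Product Clearance Extension: 2439 days claimed exceeds the 1867-day cap, so +1867 days → 12 October 2016.
Terminal disclaimer: MR-961567 expires on the earlier of 19 March 2013 and 12 October 2016.

2013-03-19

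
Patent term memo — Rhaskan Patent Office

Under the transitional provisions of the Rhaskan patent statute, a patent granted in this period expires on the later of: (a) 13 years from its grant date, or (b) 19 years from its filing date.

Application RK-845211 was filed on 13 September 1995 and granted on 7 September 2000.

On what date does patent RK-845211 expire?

(a) grant + 13 years → 7 September 2013.
(b) filing + 19 years → 13 September 2014.
Later of the two: 13 September 2014.

September 13, 2014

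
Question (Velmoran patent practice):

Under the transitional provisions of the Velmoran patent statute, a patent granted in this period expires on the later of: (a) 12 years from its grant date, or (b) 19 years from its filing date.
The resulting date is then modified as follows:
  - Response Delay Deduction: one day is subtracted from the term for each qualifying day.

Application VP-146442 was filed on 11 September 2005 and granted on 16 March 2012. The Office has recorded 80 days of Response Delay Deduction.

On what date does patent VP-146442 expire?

June 23, 2024

(a) grant + 12 years → 16 March 2024.
(b) filing + 19 years → 11 September 2024.
Later of the two: 11 September 2024.
Response Delay Deduction: −80 days → 23 June 2024.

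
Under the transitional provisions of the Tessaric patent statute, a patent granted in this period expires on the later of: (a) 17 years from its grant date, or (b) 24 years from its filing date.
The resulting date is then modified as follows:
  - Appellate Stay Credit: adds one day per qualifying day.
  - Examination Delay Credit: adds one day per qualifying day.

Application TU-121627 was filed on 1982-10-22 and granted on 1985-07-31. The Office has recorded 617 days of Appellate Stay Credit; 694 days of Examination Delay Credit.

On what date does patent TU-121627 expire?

2010-05-25

(a) grant + 17 years → 31 July 2002.
(b) filing + 24 years → 22 October 2006.
Later of the two: 22 October 2006.
Appellate Stay Credit: +617 days → 30 June 2008.
Examination Delay Credit: +694 days → 25 May 2010.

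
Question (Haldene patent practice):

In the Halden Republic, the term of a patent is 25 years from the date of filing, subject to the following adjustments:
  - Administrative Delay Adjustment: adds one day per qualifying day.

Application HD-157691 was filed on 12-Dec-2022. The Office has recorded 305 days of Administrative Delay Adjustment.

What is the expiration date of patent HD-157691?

October 12, 2048

Base term: filing date + 25 years → 12 December 2047.
Administrative Delay Adjustment: +305 days → 12 October 2048.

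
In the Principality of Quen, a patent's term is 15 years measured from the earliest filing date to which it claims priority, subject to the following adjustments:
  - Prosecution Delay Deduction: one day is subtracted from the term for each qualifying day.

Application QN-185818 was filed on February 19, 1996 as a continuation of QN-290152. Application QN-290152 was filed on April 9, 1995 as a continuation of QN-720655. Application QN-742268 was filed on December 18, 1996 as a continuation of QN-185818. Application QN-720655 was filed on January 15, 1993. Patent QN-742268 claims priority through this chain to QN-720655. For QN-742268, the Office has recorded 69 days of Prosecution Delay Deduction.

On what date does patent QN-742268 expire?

November 7, 2007

Earliest priority filing: 15 January 1993.
Base term: 15 January 1993 + 15 years → 15 January 2008.
Prosecution Delay Deduction: −69 days → 7 November 2007.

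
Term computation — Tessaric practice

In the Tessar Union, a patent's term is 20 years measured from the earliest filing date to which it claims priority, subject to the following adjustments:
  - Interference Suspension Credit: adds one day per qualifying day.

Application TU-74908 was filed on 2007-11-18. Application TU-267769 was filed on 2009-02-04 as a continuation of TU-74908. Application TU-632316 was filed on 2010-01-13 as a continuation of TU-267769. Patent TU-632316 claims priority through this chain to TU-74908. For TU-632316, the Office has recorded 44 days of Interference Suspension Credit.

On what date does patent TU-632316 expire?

January 1, 2028

Earliest priority filing: 18 November 2007.
Base term: 18 November 2007 + 20 years → 18 November 2027.
Interference Suspension Credit: +44 days → 1 January 2028.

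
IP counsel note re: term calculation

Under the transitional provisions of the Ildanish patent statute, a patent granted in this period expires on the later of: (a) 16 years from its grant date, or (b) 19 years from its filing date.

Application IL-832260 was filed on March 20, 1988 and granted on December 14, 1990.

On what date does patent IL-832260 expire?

2007-03-20

(a) grant + 16 years → 14 December 2006.
(b) filing + 19 years → 20 March 2007.
Later of the two: 20 March 2007.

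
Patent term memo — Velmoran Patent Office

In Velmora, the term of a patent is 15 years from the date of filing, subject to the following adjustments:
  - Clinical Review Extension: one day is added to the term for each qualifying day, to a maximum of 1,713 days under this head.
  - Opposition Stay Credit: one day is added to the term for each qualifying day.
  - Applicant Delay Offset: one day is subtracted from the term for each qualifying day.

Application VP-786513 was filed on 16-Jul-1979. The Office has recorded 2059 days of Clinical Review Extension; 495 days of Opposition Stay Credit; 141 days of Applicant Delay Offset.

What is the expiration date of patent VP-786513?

Base term: filing date + 15 years → 16 July 1994.
Clinical Review Extension: 2059 days claimed exceeds the 1713-day cap, so +1713 days → 25 March 1999.
Opposition Stay Credit: +495 days → 1 August 2000.
Applicant Delay Offset: −141 days → 13 March 2000.

2000-03-13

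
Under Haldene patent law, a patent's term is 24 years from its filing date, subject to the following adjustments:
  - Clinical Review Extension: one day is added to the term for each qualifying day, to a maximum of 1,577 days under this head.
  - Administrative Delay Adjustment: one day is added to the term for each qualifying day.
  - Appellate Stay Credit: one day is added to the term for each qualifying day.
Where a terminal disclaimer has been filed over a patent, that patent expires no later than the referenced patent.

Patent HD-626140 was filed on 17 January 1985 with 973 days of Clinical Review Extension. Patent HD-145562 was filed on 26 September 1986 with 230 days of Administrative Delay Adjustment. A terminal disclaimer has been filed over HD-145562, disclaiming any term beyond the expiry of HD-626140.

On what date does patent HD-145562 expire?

May 14, 2011

Natural term of HD-145562:
  Base: filing + 24 years → 26 September 2010.
  Administrative Delay Adjustment: +230 days → 14 May 2011.
Expiry of referenced patent HD-626140:
  Base: filing + 24 years → 17 January 2009.
  Clinical Review Extension: 973 days (within the 1577-day cap) → +973 days → 17 September 2011.
Terminal disclaimer: HD-145562 expires on the earlier of 14 May 2011 and 17 September 2011.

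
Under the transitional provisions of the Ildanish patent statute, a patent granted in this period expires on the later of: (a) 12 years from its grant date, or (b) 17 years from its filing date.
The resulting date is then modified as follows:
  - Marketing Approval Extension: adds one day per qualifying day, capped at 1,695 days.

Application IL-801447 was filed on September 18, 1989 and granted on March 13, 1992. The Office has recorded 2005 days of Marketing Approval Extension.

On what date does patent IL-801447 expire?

(a) grant + 12 years → 13 March 2004.
(b) filing + 17 years → 18 September 2006.
Later of the two: 18 September 2006.
Marketing Approval Extension: 2005 days claimed exceeds the 1695-day cap, so +1695 days → 10 May 2011.

2011-05-10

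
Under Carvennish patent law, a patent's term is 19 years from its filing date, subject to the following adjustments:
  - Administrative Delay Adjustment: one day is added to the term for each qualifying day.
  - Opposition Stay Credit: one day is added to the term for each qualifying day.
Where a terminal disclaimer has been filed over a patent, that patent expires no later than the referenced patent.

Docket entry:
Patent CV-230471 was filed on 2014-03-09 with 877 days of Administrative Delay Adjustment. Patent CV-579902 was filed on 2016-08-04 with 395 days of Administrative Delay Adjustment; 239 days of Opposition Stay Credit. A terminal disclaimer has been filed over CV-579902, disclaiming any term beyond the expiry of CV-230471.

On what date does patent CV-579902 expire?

August 3, 2035

Natural term of CV-579902:
  Base: filing + 19 years → 4 August 2035.
  Administrative Delay Adjustment: +395 days → 2 September 2036.
  Opposition Stay Credit: +239 days → 29 April 2037.
Expiry of referenced patent CV-230471:
  Base: filing + 19 years → 9 March 2033.
  Administrative Delay Adjustment: +877 days → 3 August 2035.
Terminal disclaimer: CV-579902 expires on the earlier of 29 April 2037 and 3 August 2035.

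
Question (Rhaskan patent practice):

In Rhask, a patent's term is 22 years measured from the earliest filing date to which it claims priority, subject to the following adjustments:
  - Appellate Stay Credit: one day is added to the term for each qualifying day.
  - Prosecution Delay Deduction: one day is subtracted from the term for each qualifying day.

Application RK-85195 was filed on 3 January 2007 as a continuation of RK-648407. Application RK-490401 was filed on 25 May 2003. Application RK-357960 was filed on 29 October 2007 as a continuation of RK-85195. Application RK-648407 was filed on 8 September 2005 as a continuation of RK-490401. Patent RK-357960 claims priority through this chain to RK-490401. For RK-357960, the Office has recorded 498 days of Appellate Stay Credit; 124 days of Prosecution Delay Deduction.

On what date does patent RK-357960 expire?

Earliest priority filing: 25 May 2003.
Base term: 25 May 2003 + 22 years → 25 May 2025.
Appellate Stay Credit: +498 days → 5 October 2026.
Prosecution Delay Deduction: −124 days → 3 June 2026.

June 3, 2026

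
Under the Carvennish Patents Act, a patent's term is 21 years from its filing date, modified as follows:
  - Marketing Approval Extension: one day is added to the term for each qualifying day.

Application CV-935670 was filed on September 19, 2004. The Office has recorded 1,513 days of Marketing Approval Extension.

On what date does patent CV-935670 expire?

Base term: filing date + 21 years → 19 September 2025.
Marketing Approval Extension: +1513 days → 10 November 2029.

November 10, 2029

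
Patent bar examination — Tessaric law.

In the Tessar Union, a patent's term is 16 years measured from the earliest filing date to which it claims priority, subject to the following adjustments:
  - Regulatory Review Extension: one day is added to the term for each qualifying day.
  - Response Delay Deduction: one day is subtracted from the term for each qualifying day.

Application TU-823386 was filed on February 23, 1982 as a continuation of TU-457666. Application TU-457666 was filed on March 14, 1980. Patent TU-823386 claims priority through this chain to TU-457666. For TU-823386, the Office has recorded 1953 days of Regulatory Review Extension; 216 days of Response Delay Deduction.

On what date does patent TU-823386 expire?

Earliest priority filing: 14 March 1980.
Base term: 14 March 1980 + 16 years → 14 March 1996.
Regulatory Review Extension: +1953 days → 19 July 2001.
Response Delay Deduction: −216 days → 15 December 2000.

2000-12-15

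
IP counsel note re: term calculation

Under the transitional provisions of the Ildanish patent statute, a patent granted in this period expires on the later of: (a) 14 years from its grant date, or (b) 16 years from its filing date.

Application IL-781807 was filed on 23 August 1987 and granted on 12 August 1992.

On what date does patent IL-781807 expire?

August 12, 2006

(a) grant + 14 years → 12 August 2006.
(b) filing + 16 years → 23 August 2003.
Later of the two: 12 August 2006.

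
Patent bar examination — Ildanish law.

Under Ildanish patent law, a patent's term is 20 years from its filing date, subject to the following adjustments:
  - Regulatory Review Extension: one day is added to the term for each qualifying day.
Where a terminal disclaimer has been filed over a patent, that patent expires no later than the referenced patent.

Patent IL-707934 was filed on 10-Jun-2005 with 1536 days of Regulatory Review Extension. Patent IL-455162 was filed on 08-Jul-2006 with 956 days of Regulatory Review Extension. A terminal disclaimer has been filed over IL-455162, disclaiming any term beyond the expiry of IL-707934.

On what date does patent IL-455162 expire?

Natural term of IL-455162:
  Base: filing + 20 years → 8 July 2026.
  Regulatory Review Extension: +956 days → 18 February 2029.
Expiry of referenced patent IL-707934:
  Base: filing + 20 years → 10 June 2025.
  Regulatory Review Extension: +1536 days → 24 August 2029.
Terminal disclaimer: IL-455162 expires on the earlier of 18 February 2029 and 24 August 2029.

February 18, 2029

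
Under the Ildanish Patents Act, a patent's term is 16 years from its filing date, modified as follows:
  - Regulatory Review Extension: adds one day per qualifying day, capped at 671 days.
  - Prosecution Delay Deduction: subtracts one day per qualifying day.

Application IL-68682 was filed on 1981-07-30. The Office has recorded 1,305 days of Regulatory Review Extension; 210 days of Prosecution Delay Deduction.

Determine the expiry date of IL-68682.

1998-11-03

Base term: filing date + 16 years → 30 July 1997.
Regulatory Review Extension: 1305 days claimed exceeds the 671-day cap, so +671 days → 1 June 1999.
Prosecution Delay Deduction: −210 days → 3 November 1998.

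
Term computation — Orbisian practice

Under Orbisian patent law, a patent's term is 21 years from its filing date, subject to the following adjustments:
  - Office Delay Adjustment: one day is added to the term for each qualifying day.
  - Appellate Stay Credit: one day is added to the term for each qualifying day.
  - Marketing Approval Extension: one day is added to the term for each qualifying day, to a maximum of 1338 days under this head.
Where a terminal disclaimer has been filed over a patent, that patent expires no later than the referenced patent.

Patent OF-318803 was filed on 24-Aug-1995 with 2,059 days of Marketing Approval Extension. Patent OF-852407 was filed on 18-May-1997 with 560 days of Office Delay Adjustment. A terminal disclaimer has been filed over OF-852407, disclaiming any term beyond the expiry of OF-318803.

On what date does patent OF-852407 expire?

Natural term of OF-852407:
  Base: filing + 21 years → 18 May 2018.
  Office Delay Adjustment: +560 days → 29 November 2019.
Expiry of referenced patent OF-318803:
  Base: filing + 21 years → 24 August 2016.
  Marketing Approval Extension: 2059 days claimed exceeds the 1338-day cap, so +1338 days → 23 April 2020.
Terminal disclaimer: OF-852407 expires on the earlier of 29 November 2019 and 23 April 2020.

2019-11-29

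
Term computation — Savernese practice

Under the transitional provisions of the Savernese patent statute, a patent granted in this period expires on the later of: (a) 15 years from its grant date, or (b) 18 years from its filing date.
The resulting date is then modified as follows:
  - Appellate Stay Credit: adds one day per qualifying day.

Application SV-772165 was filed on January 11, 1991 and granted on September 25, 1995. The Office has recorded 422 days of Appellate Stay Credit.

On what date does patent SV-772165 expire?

2011-11-21

(a) grant + 15 years → 25 September 2010.
(b) filing + 18 years → 11 January 2009.
Later of the two: 25 September 2010.
Appellate Stay Credit: +422 days → 21 November 2011.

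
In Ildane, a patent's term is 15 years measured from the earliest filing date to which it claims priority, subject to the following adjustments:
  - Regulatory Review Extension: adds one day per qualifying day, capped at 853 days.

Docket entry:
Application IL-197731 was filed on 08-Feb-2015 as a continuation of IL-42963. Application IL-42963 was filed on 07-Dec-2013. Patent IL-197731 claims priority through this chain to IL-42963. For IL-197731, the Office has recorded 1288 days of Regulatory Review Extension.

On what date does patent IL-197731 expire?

April 9, 2031

Earliest priority filing: 7 December 2013.
Base term: 7 December 2013 + 15 years → 7 December 2028.
Regulatory Review Extension: 1288 days claimed exceeds the 853-day cap, so +853 days → 9 April 2031.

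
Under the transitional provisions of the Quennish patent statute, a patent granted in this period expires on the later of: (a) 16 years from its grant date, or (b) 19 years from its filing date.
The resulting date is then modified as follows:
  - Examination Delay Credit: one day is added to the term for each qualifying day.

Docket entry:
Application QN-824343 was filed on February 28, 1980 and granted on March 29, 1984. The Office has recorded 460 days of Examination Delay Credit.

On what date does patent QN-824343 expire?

(a) grant + 16 years → 29 March 2000.
(b) filing + 19 years → 28 February 1999.
Later of the two: 29 March 2000.
Examination Delay Credit: +460 days → 2 July 2001.

2001-07-02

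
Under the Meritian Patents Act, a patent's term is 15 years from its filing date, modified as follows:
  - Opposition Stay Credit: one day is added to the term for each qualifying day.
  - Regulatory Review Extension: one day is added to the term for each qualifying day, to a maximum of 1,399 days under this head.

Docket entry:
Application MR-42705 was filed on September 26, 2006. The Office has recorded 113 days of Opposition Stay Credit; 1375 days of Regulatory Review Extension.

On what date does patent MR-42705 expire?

October 23, 2025

Base term: filing date + 15 years → 26 September 2021.
Opposition Stay Credit: +113 days → 17 January 2022.
Regulatory Review Extension: 1375 days (within the 1399-day cap) → +1375 days → 23 October 2025.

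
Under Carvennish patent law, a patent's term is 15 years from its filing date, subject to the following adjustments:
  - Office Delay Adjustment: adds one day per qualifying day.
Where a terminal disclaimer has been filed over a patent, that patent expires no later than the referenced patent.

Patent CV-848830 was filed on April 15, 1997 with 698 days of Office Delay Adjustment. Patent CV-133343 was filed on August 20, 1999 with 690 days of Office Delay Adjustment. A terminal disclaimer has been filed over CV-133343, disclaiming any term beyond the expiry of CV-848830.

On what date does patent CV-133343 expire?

Natural term of CV-133343:
  Base: filing + 15 years → 20 August 2014.
  Office Delay Adjustment: +690 days → 10 July 2016.
Expiry of referenced patent CV-848830:
  Base: filing + 15 years → 15 April 2012.
  Office Delay Adjustment: +698 days → 14 March 2014.
Terminal disclaimer: CV-133343 expires on the earlier of 10 July 2016 and 14 March 2014.

2014-03-14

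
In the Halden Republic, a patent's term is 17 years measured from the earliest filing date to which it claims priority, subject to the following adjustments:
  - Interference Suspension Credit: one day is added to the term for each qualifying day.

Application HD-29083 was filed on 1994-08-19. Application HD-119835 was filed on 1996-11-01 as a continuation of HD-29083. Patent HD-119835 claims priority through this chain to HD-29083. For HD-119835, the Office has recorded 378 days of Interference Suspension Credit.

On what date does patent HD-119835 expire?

August 31, 2012

Earliest priority filing: 19 August 1994.
Base term: 19 August 1994 + 17 years → 19 August 2011.
Interference Suspension Credit: +378 days → 31 August 2012.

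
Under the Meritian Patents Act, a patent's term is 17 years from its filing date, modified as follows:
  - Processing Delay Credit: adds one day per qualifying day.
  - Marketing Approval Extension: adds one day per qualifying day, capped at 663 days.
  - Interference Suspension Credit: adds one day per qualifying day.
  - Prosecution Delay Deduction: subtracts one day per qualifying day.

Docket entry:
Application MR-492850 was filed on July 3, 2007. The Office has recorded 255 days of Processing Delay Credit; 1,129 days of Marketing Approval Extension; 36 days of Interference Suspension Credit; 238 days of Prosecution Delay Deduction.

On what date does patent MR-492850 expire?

June 19, 2026

Base term: filing date + 17 years → 3 July 2024.
Processing Delay Credit: +255 days → 15 March 2025.
Marketing Approval Extension: 1129 days claimed exceeds the 663-day cap, so +663 days → 7 January 2027.
Interference Suspension Credit: +36 days → 12 February 2027.
Prosecution Delay Deduction: −238 days → 19 June 2026.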